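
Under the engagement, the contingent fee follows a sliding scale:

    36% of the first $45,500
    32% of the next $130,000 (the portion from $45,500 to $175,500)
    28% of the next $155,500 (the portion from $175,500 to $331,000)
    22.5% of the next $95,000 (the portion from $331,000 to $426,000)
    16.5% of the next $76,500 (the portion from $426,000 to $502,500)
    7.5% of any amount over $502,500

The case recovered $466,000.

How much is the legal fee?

First $45,500 at 36% = $16,380.00
Next $130,000 at 32% = $41,600.00
Next $155,500 at 28% = $43,540.00
Next $95,000 at 22.5% = $21,375.00
Remaining $40,000 at 16.5% = $6,600.00
Fee: $16,380.00 + $41,600.00 + $43,540.00 + $21,375.00 + $6,600.00 = $129,495.00

$129,495.00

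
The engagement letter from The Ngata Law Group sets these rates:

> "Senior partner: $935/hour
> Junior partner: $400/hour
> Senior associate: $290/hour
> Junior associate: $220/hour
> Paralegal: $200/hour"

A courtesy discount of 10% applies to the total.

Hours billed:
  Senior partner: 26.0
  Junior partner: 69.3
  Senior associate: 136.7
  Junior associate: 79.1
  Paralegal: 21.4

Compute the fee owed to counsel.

Senior partner: 26.0 × $935 = $24,310.00
Junior partner: 69.3 × $400 = $27,720.00
Senior associate: 136.7 × $290 = $39,643.00
Junior associate: 79.1 × $220 = $17,402.00
Paralegal: 21.4 × $200 = $4,280.00
Subtotal: $113,355.00
Less 10% discount: −$11,335.50
Total: $113,355.00 − $11,335.50 = $102,019.50

$102,019.50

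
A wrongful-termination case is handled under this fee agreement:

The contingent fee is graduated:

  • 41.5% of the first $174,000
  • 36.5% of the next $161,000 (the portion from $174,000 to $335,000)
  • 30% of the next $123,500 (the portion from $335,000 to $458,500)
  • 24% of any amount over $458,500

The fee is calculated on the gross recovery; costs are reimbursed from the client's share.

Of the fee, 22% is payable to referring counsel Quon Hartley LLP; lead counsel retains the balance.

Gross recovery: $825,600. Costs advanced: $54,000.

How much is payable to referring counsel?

$56,348.38

Fee base is the gross recovery, $825,600; costs are reimbursed separately.
First $174,000 at 41.5% = $72,210.00
Next $161,000 at 36.5% = $58,765.00
Next $123,500 at 30% = $37,050.00
Remaining $367,100 at 24% = $88,104.00
Fee: $72,210.00 + $58,765.00 + $37,050.00 + $88,104.00 = $256,129.00
Referral share: 22% of $256,129.00 = $56,348.38; lead counsel retains $256,129.00 − $56,348.38 = $199,780.62.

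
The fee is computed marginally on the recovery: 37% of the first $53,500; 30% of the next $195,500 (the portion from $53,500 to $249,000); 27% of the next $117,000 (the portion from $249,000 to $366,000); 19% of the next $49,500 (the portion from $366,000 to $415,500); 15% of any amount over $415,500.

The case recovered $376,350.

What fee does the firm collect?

First $53,500 at 37% = $19,795.00
Next $195,500 at 30% = $58,650.00
Next $117,000 at 27% = $31,590.00
Remaining $10,350 at 19% = $1,966.50
Fee: $19,795.00 + $58,650.00 + $31,590.00 + $1,966.50 = $112,001.50

$112,001.50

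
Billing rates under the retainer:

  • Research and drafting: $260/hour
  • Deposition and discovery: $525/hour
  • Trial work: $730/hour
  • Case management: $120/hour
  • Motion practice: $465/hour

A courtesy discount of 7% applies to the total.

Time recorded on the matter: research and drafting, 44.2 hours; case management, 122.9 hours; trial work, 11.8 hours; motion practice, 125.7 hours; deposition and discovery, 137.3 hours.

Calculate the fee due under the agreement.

Research and drafting: 44.2 × $260 = $11,492.00
Deposition and discovery: 137.3 × $525 = $72,082.50
Trial work: 11.8 × $730 = $8,614.00
Case management: 122.9 × $120 = $14,748.00
Motion practice: 125.7 × $465 = $58,450.50
Subtotal: $165,387.00
Less 7% discount: −$11,577.09
Total: $165,387.00 − $11,577.09 = $153,809.91

$153,809.91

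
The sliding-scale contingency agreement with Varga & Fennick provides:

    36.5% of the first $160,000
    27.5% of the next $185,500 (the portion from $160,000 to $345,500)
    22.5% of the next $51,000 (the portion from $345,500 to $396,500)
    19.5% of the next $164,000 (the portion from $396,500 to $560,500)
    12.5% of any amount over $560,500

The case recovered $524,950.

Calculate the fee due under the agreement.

$145,935.25

First $160,000 at 36.5% = $58,400.00
Next $185,500 at 27.5% = $51,012.50
Next $51,000 at 22.5% = $11,475.00
Remaining $128,450 at 19.5% = $25,047.75
Fee: $58,400.00 + $51,012.50 + $11,475.00 + $25,047.75 = $145,935.25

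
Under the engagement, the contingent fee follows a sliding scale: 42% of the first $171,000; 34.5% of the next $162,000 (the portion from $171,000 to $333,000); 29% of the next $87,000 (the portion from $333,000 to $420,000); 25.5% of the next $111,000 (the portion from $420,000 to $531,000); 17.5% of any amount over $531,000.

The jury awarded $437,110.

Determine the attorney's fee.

First $171,000 at 42% = $71,820.00
Next $162,000 at 34.5% = $55,890.00
Next $87,000 at 29% = $25,230.00
Remaining $17,110 at 25.5% = $4,363.05
Fee: $71,820.00 + $55,890.00 + $25,230.00 + $4,363.05 = $157,303.05

$157,303.05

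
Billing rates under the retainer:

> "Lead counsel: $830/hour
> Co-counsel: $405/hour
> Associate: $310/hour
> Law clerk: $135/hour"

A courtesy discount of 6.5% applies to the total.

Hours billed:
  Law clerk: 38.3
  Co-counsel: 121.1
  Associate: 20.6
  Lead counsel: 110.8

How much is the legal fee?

$142,649.21

Lead counsel: 110.8 × $830 = $91,964.00
Co-counsel: 121.1 × $405 = $49,045.50
Associate: 20.6 × $310 = $6,386.00
Law clerk: 38.3 × $135 = $5,170.50
Subtotal: $152,566.00
Less 6.5% discount: −$9,916.79
Total: $152,566.00 − $9,916.79 = $142,649.21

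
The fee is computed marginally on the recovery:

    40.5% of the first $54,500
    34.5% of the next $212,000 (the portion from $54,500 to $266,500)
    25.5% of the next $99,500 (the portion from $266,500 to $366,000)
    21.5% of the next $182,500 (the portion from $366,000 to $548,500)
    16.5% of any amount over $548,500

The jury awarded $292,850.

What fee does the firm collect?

$101,931.75

First $54,500 at 40.5% = $22,072.50
Next $212,000 at 34.5% = $73,140.00
Remaining $26,350 at 25.5% = $6,719.25
Fee: $22,072.50 + $73,140.00 + $6,719.25 = $101,931.75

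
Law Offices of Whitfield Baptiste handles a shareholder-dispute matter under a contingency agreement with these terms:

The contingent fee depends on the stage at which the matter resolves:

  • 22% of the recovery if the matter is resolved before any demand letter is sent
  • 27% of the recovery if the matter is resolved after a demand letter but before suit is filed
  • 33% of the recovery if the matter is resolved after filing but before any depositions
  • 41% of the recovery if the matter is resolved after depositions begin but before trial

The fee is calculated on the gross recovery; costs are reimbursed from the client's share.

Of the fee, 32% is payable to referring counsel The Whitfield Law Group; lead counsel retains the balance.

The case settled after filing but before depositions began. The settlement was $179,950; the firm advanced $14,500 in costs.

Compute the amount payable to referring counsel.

Fee base is the gross recovery, $179,950; costs are reimbursed separately.
The matter settled after filing but before depositions began, so the 33% rate applies.
$179,950 × 33% = $59,383.50
Referral share: 32% of $59,383.50 = $19,002.72; lead counsel retains $59,383.50 − $19,002.72 = $40,380.78.

$19,002.72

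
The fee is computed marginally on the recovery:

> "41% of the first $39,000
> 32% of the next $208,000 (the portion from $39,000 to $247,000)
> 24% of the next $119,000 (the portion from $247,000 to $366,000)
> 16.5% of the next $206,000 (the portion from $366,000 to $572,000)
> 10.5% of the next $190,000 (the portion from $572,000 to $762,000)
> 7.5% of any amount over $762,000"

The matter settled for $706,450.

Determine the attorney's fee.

$159,217.25

First $39,000 at 41% = $15,990.00
Next $208,000 at 32% = $66,560.00
Next $119,000 at 24% = $28,560.00
Next $206,000 at 16.5% = $33,990.00
Remaining $134,450 at 10.5% = $14,117.25
Fee: $15,990.00 + $66,560.00 + $28,560.00 + $33,990.00 + $14,117.25 = $159,217.25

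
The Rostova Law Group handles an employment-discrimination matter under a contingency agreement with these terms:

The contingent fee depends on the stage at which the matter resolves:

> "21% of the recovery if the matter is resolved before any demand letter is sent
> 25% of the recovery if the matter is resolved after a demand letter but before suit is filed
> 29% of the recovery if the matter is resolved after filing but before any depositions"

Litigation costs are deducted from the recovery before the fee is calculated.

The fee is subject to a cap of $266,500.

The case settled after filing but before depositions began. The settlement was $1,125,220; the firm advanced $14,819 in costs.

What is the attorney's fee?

Fee base (net of costs): $1,125,220 − $14,819 = $1,110,401
The matter settled after filing but before depositions began, so the 29% rate applies.
$1,110,401 × 29% = $322,016.29
$322,016.29 exceeds the $266,500 cap, so the fee is capped at $266,500.00.

$266,500.00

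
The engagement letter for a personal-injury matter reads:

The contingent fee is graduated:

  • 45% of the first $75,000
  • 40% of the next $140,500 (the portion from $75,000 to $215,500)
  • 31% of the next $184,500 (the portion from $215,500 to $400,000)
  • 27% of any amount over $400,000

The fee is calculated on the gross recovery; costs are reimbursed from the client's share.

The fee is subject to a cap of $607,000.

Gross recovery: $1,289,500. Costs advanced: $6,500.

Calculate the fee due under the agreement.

$387,310.00

Fee base is the gross recovery, $1,289,500; costs are reimbursed separately.
First $75,000 at 45% = $33,750.00
Next $140,500 at 40% = $56,200.00
Next $184,500 at 31% = $57,195.00
Remaining $889,500 at 27% = $240,165.00
Fee: $33,750.00 + $56,200.00 + $57,195.00 + $240,165.00 = $387,310.00
$387,310.00 is under the $607,000 cap.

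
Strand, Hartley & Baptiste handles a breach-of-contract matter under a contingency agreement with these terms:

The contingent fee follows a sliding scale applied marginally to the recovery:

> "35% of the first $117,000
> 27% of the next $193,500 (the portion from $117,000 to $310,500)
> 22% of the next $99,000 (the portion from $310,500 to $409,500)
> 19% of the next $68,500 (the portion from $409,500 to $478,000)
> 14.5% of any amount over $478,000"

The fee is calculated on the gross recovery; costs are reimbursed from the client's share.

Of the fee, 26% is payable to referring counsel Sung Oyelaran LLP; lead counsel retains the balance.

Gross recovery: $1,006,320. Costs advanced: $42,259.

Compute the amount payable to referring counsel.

$53,195.06

Fee base is the gross recovery, $1,006,320; costs are reimbursed separately.
First $117,000 at 35% = $40,950.00
Next $193,500 at 27% = $52,245.00
Next $99,000 at 22% = $21,780.00
Next $68,500 at 19% = $13,015.00
Remaining $528,320 at 14.5% = $76,606.40
Fee: $40,950.00 + $52,245.00 + $21,780.00 + $13,015.00 + $76,606.40 = $204,596.40
Referral share: 26% of $204,596.40 = $53,195.06; lead counsel retains $204,596.40 − $53,195.06 = $151,401.34.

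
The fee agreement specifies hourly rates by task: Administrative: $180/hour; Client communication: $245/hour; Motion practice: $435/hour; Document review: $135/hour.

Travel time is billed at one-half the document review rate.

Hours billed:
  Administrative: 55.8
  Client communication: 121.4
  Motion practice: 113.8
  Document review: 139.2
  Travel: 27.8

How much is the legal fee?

Administrative: 55.8 × $180 = $10,044.00
Client communication: 121.4 × $245 = $29,743.00
Motion practice: 113.8 × $435 = $49,503.00
Document review: 139.2 × $135 = $18,792.00
Subtotal: $10,044.00 + $29,743.00 + $49,503.00 + $18,792.00 = $108,082.00
Travel: 27.8 × ($135 ÷ 2) = 27.8 × $67.50 = $1,876.50
Total: $108,082.00 + $1,876.50 = $109,958.50

$109,958.50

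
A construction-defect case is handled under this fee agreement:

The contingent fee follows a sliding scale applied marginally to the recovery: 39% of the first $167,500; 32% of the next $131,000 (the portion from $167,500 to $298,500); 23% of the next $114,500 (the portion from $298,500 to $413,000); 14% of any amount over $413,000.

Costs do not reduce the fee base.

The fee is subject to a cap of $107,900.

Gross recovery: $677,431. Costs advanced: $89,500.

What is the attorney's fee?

Fee base is the gross recovery, $677,431; costs are reimbursed separately.
First $167,500 at 39% = $65,325.00
Next $131,000 at 32% = $41,920.00
Next $114,500 at 23% = $26,335.00
Remaining $264,431 at 14% = $37,020.34
Fee: $65,325.00 + $41,920.00 + $26,335.00 + $37,020.34 = $170,600.34
$170,600.34 exceeds the $107,900 cap, so the fee is capped at $107,900.00.

$107,900.00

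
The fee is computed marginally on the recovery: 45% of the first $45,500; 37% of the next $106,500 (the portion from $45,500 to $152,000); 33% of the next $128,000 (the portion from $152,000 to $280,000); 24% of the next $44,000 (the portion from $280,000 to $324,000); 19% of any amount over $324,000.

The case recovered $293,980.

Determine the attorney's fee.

First $45,500 at 45% = $20,475.00
Next $106,500 at 37% = $39,405.00
Next $128,000 at 33% = $42,240.00
Remaining $13,980 at 24% = $3,355.20
Fee: $20,475.00 + $39,405.00 + $42,240.00 + $3,355.20 = $105,475.20

$105,475.20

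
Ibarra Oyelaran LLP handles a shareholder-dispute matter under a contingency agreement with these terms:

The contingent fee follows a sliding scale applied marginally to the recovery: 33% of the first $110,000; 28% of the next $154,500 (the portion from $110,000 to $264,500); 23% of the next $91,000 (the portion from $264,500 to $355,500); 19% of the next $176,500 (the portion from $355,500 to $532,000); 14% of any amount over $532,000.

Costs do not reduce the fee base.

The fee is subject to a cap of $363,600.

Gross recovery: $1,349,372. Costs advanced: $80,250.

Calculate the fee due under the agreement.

$248,457.08

Fee base is the gross recovery, $1,349,372; costs are reimbursed separately.
First $110,000 at 33% = $36,300.00
Next $154,500 at 28% = $43,260.00
Next $91,000 at 23% = $20,930.00
Next $176,500 at 19% = $33,535.00
Remaining $817,372 at 14% = $114,432.08
Fee: $36,300.00 + $43,260.00 + $20,930.00 + $33,535.00 + $114,432.08 = $248,457.08
$248,457.08 is under the $363,600 cap.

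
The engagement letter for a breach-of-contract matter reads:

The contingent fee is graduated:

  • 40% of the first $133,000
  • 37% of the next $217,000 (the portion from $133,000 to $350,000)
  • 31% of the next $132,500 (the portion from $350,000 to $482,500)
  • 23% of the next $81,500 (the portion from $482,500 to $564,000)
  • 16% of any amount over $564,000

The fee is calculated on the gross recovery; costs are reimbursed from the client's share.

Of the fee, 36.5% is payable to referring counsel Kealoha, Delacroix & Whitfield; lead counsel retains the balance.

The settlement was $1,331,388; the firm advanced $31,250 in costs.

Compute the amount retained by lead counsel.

Fee base is the gross recovery, $1,331,388; costs are reimbursed separately.
First $133,000 at 40% = $53,200.00
Next $217,000 at 37% = $80,290.00
Next $132,500 at 31% = $41,075.00
Next $81,500 at 23% = $18,745.00
Remaining $767,388 at 16% = $122,782.08
Fee: $53,200.00 + $80,290.00 + $41,075.00 + $18,745.00 + $122,782.08 = $316,092.08
Referral share: 36.5% of $316,092.08 = $115,373.61; lead counsel retains $316,092.08 − $115,373.61 = $200,718.47.

$200,718.47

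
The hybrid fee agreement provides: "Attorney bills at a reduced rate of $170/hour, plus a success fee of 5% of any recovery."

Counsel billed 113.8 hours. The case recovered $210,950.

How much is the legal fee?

Hourly: 113.8 × $170 = $19,346.00
Success fee: 5% of $210,950 = $10,547.50
Total: $19,346.00 + $10,547.50 = $29,893.50

$29,893.50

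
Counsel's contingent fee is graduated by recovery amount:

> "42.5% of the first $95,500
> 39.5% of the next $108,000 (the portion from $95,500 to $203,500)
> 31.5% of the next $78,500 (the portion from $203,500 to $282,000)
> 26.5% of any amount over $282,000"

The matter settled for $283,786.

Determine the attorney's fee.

$108,448.29

First $95,500 at 42.5% = $40,587.50
Next $108,000 at 39.5% = $42,660.00
Next $78,500 at 31.5% = $24,727.50
Remaining $1,786 at 26.5% = $473.29
Fee: $40,587.50 + $42,660.00 + $24,727.50 + $473.29 = $108,448.29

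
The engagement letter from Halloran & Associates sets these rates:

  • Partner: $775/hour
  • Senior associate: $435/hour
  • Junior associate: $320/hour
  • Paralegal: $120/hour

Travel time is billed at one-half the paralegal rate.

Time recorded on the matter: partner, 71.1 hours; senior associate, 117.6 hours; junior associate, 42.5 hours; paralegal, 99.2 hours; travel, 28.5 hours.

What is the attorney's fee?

$133,472.50

Partner: 71.1 × $775 = $55,102.50
Senior associate: 117.6 × $435 = $51,156.00
Junior associate: 42.5 × $320 = $13,600.00
Paralegal: 99.2 × $120 = $11,904.00
Subtotal: $55,102.50 + $51,156.00 + $13,600.00 + $11,904.00 = $131,762.50
Travel: 28.5 × ($120 ÷ 2) = 28.5 × $60.00 = $1,710.00
Total: $131,762.50 + $1,710.00 = $133,472.50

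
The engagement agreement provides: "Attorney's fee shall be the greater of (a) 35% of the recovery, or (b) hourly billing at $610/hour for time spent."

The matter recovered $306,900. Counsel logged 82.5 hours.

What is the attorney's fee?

(a) 35% of $306,900 = $107,415.00
(b) 82.5 × $610 = $50,325.00
The greater is (a): $107,415.00.

$107,415.00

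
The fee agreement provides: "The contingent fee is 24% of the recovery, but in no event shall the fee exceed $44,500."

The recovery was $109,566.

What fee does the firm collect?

24% of $109,566 = $26,295.84
That is under the $44,500 cap.

$26,295.84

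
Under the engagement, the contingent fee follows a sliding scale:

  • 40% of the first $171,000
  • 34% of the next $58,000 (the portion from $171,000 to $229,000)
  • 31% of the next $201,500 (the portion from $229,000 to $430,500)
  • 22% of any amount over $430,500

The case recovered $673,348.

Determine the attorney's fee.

$204,011.56

First $171,000 at 40% = $68,400.00
Next $58,000 at 34% = $19,720.00
Next $201,500 at 31% = $62,465.00
Remaining $242,848 at 22% = $53,426.56
Fee: $68,400.00 + $19,720.00 + $62,465.00 + $53,426.56 = $204,011.56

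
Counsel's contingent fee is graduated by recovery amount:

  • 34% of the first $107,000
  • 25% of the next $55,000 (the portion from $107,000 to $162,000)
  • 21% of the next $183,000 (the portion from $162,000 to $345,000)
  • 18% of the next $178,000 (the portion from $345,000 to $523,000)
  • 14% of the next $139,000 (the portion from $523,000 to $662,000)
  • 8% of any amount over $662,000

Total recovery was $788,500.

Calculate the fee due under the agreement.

First $107,000 at 34% = $36,380.00
Next $55,000 at 25% = $13,750.00
Next $183,000 at 21% = $38,430.00
Next $178,000 at 18% = $32,040.00
Next $139,000 at 14% = $19,460.00
Remaining $126,500 at 8% = $10,120.00
Fee: $36,380.00 + $13,750.00 + $38,430.00 + $32,040.00 + $19,460.00 + $10,120.00 = $150,180.00

$150,180.00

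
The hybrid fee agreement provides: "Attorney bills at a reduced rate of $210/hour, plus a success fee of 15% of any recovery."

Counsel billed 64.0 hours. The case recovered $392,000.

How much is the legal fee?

Hourly: 64.0 × $210 = $13,440.00
Success fee: 15% of $392,000 = $58,800.00
Total: $13,440.00 + $58,800.00 = $72,240.00

$72,240.00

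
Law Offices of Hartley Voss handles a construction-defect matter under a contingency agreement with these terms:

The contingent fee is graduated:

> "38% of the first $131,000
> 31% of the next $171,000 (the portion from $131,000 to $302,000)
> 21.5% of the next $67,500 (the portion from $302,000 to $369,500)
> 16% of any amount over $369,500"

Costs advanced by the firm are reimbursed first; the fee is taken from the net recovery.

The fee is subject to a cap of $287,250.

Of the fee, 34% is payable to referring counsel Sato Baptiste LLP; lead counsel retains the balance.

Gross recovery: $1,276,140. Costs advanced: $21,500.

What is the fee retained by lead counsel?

Fee base (net of costs): $1,276,140 − $21,500 = $1,254,640
First $131,000 at 38% = $49,780.00
Next $171,000 at 31% = $53,010.00
Next $67,500 at 21.5% = $14,512.50
Remaining $885,140 at 16% = $141,622.40
Fee: $49,780.00 + $53,010.00 + $14,512.50 + $141,622.40 = $258,924.90
$258,924.90 is under the $287,250 cap.
Referral share: 34% of $258,924.90 = $88,034.47; lead counsel retains $258,924.90 − $88,034.47 = $170,890.43.

$170,890.43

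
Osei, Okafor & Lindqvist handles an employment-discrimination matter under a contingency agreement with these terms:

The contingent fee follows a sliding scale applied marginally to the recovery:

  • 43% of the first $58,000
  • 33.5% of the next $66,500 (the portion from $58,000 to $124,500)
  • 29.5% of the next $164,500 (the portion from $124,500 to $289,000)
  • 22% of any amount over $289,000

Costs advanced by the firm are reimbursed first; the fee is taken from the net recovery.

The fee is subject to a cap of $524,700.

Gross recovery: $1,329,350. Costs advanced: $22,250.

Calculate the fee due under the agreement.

$319,727.00

Fee base (net of costs): $1,329,350 − $22,250 = $1,307,100
First $58,000 at 43% = $24,940.00
Next $66,500 at 33.5% = $22,277.50
Next $164,500 at 29.5% = $48,527.50
Remaining $1,018,100 at 22% = $223,982.00
Fee: $24,940.00 + $22,277.50 + $48,527.50 + $223,982.00 = $319,727.00
$319,727.00 is under the $524,700 cap.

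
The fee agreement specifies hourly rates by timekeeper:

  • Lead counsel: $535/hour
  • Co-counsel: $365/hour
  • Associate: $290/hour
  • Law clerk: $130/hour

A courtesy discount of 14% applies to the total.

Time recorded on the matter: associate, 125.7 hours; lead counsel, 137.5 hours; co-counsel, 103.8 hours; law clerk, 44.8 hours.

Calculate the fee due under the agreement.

$132,204.79

Lead counsel: 137.5 × $535 = $73,562.50
Co-counsel: 103.8 × $365 = $37,887.00
Associate: 125.7 × $290 = $36,453.00
Law clerk: 44.8 × $130 = $5,824.00
Subtotal: $153,726.50
Less 14% discount: −$21,521.71
Total: $153,726.50 − $21,521.71 = $132,204.79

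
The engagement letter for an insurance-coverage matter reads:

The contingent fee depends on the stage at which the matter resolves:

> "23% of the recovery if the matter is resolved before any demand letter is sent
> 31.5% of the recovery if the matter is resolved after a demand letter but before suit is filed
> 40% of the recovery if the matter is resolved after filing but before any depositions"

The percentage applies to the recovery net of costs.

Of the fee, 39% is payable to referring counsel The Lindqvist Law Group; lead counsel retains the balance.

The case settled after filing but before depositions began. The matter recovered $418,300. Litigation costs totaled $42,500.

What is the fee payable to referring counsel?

$58,624.80

Fee base (net of costs): $418,300 − $42,500 = $375,800
The matter settled after filing but before depositions began, so the 40% rate applies.
$375,800 × 40% = $150,320.00
Referral share: 39% of $150,320.00 = $58,624.80; lead counsel retains $150,320.00 − $58,624.80 = $91,695.20.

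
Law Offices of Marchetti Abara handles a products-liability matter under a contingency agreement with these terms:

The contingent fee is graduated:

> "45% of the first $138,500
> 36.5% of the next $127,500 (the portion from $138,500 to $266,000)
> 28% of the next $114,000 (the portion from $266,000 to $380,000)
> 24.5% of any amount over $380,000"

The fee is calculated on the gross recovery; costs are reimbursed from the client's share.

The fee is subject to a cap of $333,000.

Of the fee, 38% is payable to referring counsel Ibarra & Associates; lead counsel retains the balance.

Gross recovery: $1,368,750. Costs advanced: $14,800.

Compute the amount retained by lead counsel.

Fee base is the gross recovery, $1,368,750; costs are reimbursed separately.
First $138,500 at 45% = $62,325.00
Next $127,500 at 36.5% = $46,537.50
Next $114,000 at 28% = $31,920.00
Remaining $988,750 at 24.5% = $242,243.75
Fee: $62,325.00 + $46,537.50 + $31,920.00 + $242,243.75 = $383,026.25
$383,026.25 exceeds the $333,000 cap, so the fee is capped at $333,000.00.
Referral share: 38% of $333,000.00 = $126,540.00; lead counsel retains $333,000.00 − $126,540.00 = $206,460.00.

$206,460.00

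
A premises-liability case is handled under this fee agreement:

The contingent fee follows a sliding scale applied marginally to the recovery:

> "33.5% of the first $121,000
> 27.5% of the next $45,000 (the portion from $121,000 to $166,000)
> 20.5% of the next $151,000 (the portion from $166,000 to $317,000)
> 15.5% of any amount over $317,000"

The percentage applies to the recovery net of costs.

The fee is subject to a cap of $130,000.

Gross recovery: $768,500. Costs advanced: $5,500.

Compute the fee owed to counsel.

Fee base (net of costs): $768,500 − $5,500 = $763,000
First $121,000 at 33.5% = $40,535.00
Next $45,000 at 27.5% = $12,375.00
Next $151,000 at 20.5% = $30,955.00
Remaining $446,000 at 15.5% = $69,130.00
Fee: $40,535.00 + $12,375.00 + $30,955.00 + $69,130.00 = $152,995.00
$152,995.00 exceeds the $130,000 cap, so the fee is capped at $130,000.00.

$130,000.00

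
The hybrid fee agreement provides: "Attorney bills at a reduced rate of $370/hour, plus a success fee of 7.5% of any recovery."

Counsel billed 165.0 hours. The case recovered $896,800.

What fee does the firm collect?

Hourly: 165.0 × $370 = $61,050.00
Success fee: 7.5% of $896,800 = $67,260.00
Total: $61,050.00 + $67,260.00 = $128,310.00

$128,310.00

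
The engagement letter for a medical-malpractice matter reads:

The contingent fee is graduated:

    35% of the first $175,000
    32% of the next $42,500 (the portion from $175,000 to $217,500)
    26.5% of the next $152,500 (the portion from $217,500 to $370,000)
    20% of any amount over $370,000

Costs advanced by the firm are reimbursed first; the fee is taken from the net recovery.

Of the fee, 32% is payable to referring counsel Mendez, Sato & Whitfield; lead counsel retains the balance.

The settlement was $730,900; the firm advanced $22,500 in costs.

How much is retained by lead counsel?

Fee base (net of costs): $730,900 − $22,500 = $708,400
First $175,000 at 35% = $61,250.00
Next $42,500 at 32% = $13,600.00
Next $152,500 at 26.5% = $40,412.50
Remaining $338,400 at 20% = $67,680.00
Fee: $61,250.00 + $13,600.00 + $40,412.50 + $67,680.00 = $182,942.50
Referral share: 32% of $182,942.50 = $58,541.60; lead counsel retains $182,942.50 − $58,541.60 = $124,400.90.

$124,400.90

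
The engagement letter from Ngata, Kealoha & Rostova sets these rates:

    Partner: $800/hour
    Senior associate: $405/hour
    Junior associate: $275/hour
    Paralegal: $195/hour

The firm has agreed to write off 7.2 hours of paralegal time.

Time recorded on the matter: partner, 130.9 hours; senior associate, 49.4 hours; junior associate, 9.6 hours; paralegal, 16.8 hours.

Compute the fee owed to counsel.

Partner: 130.9 × $800 = $104,720.00
Senior associate: 49.4 × $405 = $20,007.00
Junior associate: 9.6 × $275 = $2,640.00
Paralegal: 16.8 × $195 = $3,276.00
Subtotal: $130,643.00
Write-off: 7.2 × $195 = $1,404.00
Total: $130,643.00 − $1,404.00 = $129,239.00

$129,239.00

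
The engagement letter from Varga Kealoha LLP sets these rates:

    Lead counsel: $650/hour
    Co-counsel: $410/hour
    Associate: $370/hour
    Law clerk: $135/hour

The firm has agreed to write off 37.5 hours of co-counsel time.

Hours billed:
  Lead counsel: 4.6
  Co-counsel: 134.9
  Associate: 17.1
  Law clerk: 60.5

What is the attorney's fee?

$57,418.50

Lead counsel: 4.6 × $650 = $2,990.00
Co-counsel: 134.9 × $410 = $55,309.00
Associate: 17.1 × $370 = $6,327.00
Law clerk: 60.5 × $135 = $8,167.50
Subtotal: $72,793.50
Write-off: 37.5 × $410 = $15,375.00
Total: $72,793.50 − $15,375.00 = $57,418.50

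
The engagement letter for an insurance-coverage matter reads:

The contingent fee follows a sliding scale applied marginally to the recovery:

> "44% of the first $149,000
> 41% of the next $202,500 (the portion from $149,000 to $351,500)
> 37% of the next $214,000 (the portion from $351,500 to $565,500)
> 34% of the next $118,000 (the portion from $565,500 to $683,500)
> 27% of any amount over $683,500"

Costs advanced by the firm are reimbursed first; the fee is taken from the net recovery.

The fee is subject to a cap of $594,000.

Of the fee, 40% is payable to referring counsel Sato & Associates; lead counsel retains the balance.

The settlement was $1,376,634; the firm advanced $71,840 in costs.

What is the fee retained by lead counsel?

Fee base (net of costs): $1,376,634 − $71,840 = $1,304,794
First $149,000 at 44% = $65,560.00
Next $202,500 at 41% = $83,025.00
Next $214,000 at 37% = $79,180.00
Next $118,000 at 34% = $40,120.00
Remaining $621,294 at 27% = $167,749.38
Fee: $65,560.00 + $83,025.00 + $79,180.00 + $40,120.00 + $167,749.38 = $435,634.38
$435,634.38 is under the $594,000 cap.
Referral share: 40% of $435,634.38 = $174,253.75; lead counsel retains $435,634.38 − $174,253.75 = $261,380.63.

$261,380.63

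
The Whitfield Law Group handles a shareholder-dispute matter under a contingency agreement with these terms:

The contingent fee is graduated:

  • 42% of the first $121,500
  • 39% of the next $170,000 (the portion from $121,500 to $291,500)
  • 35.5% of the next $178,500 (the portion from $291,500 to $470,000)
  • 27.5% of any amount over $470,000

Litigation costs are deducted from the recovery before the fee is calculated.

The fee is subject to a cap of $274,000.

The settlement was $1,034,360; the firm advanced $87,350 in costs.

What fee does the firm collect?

Fee base (net of costs): $1,034,360 − $87,350 = $947,010
First $121,500 at 42% = $51,030.00
Next $170,000 at 39% = $66,300.00
Next $178,500 at 35.5% = $63,367.50
Remaining $477,010 at 27.5% = $131,177.75
Fee: $51,030.00 + $66,300.00 + $63,367.50 + $131,177.75 = $311,875.25
$311,875.25 exceeds the $274,000 cap, so the fee is capped at $274,000.00.

$274,000.00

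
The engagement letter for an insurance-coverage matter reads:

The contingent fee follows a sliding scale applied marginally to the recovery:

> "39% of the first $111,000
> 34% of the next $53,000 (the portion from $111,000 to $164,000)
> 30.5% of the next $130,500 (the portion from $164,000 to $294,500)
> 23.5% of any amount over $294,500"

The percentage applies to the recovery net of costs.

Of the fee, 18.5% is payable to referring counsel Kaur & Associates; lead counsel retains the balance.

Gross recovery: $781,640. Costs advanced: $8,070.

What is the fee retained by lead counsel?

$174,160.57

Fee base (net of costs): $781,640 − $8,070 = $773,570
First $111,000 at 39% = $43,290.00
Next $53,000 at 34% = $18,020.00
Next $130,500 at 30.5% = $39,802.50
Remaining $479,070 at 23.5% = $112,581.45
Fee: $43,290.00 + $18,020.00 + $39,802.50 + $112,581.45 = $213,693.95
Referral share: 18.5% of $213,693.95 = $39,533.38; lead counsel retains $213,693.95 − $39,533.38 = $174,160.57.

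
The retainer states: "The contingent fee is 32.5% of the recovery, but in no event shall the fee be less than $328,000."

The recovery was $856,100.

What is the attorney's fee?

$328,000.00

32.5% of $856,100 = $278,232.50
That is below the $328,000 minimum, so the minimum applies.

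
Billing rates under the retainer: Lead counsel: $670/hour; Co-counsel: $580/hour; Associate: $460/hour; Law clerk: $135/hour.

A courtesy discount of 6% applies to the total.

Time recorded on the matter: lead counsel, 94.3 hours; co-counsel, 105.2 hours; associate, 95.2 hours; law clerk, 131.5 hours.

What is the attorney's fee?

$174,597.01

Lead counsel: 94.3 × $670 = $63,181.00
Co-counsel: 105.2 × $580 = $61,016.00
Associate: 95.2 × $460 = $43,792.00
Law clerk: 131.5 × $135 = $17,752.50
Subtotal: $185,741.50
Less 6% discount: −$11,144.49
Total: $185,741.50 − $11,144.49 = $174,597.01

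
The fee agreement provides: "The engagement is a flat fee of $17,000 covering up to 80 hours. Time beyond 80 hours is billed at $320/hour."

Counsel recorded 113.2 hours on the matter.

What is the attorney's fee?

Flat fee: $17,000.00
Excess hours: 113.2 − 80 = 33.2
Overrun: 33.2 × $320 = $10,624.00
Total: $17,000.00 + $10,624.00 = $27,624.00

$27,624.00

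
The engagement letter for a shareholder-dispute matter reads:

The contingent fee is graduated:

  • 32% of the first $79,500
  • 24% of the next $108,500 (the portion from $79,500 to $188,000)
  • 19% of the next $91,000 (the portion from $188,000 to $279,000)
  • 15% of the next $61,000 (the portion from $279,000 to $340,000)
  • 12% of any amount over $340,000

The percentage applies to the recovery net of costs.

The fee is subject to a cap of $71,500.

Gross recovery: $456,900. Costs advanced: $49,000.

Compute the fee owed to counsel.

$71,500.00

Fee base (net of costs): $456,900 − $49,000 = $407,900
First $79,500 at 32% = $25,440.00
Next $108,500 at 24% = $26,040.00
Next $91,000 at 19% = $17,290.00
Next $61,000 at 15% = $9,150.00
Remaining $67,900 at 12% = $8,148.00
Fee: $25,440.00 + $26,040.00 + $17,290.00 + $9,150.00 + $8,148.00 = $86,068.00
$86,068.00 exceeds the $71,500 cap, so the fee is capped at $71,500.00.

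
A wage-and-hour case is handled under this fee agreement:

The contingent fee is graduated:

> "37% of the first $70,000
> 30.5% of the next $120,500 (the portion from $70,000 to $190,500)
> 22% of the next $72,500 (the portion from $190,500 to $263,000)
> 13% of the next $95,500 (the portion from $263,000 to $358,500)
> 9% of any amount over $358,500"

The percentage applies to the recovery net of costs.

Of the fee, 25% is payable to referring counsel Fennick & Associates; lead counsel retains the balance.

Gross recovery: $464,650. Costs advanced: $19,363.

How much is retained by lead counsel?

$74,121.25

Fee base (net of costs): $464,650 − $19,363 = $445,287
First $70,000 at 37% = $25,900.00
Next $120,500 at 30.5% = $36,752.50
Next $72,500 at 22% = $15,950.00
Next $95,500 at 13% = $12,415.00
Remaining $86,787 at 9% = $7,810.83
Fee: $25,900.00 + $36,752.50 + $15,950.00 + $12,415.00 + $7,810.83 = $98,828.33
Referral share: 25% of $98,828.33 = $24,707.08; lead counsel retains $98,828.33 − $24,707.08 = $74,121.25.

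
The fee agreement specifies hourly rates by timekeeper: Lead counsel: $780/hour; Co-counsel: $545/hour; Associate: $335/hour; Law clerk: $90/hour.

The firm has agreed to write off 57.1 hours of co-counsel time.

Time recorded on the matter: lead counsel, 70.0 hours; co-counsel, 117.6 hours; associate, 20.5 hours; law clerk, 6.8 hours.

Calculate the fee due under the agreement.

Lead counsel: 70.0 × $780 = $54,600.00
Co-counsel: 117.6 × $545 = $64,092.00
Associate: 20.5 × $335 = $6,867.50
Law clerk: 6.8 × $90 = $612.00
Subtotal: $126,171.50
Write-off: 57.1 × $545 = $31,119.50
Total: $126,171.50 − $31,119.50 = $95,052.00

$95,052.00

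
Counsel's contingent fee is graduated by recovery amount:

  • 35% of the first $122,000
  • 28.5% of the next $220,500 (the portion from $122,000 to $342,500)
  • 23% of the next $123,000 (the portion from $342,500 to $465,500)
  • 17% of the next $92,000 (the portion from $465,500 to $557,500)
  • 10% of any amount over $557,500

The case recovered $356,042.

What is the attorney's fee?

First $122,000 at 35% = $42,700.00
Next $220,500 at 28.5% = $62,842.50
Remaining $13,542 at 23% = $3,114.66
Fee: $42,700.00 + $62,842.50 + $3,114.66 = $108,657.16

$108,657.16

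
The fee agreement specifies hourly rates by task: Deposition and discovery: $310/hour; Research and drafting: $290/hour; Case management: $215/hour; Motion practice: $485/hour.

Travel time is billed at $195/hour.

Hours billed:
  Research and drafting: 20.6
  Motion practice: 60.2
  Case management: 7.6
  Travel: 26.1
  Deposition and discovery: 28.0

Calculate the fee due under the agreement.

$50,574.50

Deposition and discovery: 28.0 × $310 = $8,680.00
Research and drafting: 20.6 × $290 = $5,974.00
Case management: 7.6 × $215 = $1,634.00
Motion practice: 60.2 × $485 = $29,197.00
Subtotal: $8,680.00 + $5,974.00 + $1,634.00 + $29,197.00 = $45,485.00
Travel: 26.1 × $195 = $5,089.50
Total: $45,485.00 + $5,089.50 = $50,574.50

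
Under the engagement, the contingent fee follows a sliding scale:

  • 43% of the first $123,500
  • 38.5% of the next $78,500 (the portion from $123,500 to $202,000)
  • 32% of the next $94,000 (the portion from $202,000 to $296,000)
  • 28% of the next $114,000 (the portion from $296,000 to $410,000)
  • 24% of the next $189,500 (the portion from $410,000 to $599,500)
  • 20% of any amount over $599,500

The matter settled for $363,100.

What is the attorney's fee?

First $123,500 at 43% = $53,105.00
Next $78,500 at 38.5% = $30,222.50
Next $94,000 at 32% = $30,080.00
Remaining $67,100 at 28% = $18,788.00
Fee: $53,105.00 + $30,222.50 + $30,080.00 + $18,788.00 = $132,195.50

$132,195.50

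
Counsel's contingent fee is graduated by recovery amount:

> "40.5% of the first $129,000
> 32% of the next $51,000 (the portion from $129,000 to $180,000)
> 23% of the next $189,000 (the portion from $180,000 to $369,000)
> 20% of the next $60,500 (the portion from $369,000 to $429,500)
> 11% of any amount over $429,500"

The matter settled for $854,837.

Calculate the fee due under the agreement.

$170,922.07

First $129,000 at 40.5% = $52,245.00
Next $51,000 at 32% = $16,320.00
Next $189,000 at 23% = $43,470.00
Next $60,500 at 20% = $12,100.00
Remaining $425,337 at 11% = $46,787.07
Fee: $52,245.00 + $16,320.00 + $43,470.00 + $12,100.00 + $46,787.07 = $170,922.07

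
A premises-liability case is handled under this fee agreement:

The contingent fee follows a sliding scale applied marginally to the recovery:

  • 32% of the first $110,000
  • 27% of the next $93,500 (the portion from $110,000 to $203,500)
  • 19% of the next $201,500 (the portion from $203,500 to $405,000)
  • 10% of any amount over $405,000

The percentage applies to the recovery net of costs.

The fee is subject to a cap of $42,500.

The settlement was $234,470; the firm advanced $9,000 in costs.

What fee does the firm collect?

$42,500.00

Fee base (net of costs): $234,470 − $9,000 = $225,470
First $110,000 at 32% = $35,200.00
Next $93,500 at 27% = $25,245.00
Remaining $21,970 at 19% = $4,174.30
Fee: $35,200.00 + $25,245.00 + $4,174.30 = $64,619.30
$64,619.30 exceeds the $42,500 cap, so the fee is capped at $42,500.00.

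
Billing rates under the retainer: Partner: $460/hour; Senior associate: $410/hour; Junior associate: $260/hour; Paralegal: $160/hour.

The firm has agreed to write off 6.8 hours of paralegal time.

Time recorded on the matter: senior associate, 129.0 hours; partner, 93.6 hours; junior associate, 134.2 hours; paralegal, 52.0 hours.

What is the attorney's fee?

Partner: 93.6 × $460 = $43,056.00
Senior associate: 129.0 × $410 = $52,890.00
Junior associate: 134.2 × $260 = $34,892.00
Paralegal: 52.0 × $160 = $8,320.00
Subtotal: $139,158.00
Write-off: 6.8 × $160 = $1,088.00
Total: $139,158.00 − $1,088.00 = $138,070.00

$138,070.00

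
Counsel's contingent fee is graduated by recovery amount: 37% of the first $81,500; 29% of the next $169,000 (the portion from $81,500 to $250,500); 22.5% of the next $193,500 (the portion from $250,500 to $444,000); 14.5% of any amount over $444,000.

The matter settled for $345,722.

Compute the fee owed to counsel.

First $81,500 at 37% = $30,155.00
Next $169,000 at 29% = $49,010.00
Remaining $95,222 at 22.5% = $21,424.95
Fee: $30,155.00 + $49,010.00 + $21,424.95 = $100,589.95

$100,589.95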